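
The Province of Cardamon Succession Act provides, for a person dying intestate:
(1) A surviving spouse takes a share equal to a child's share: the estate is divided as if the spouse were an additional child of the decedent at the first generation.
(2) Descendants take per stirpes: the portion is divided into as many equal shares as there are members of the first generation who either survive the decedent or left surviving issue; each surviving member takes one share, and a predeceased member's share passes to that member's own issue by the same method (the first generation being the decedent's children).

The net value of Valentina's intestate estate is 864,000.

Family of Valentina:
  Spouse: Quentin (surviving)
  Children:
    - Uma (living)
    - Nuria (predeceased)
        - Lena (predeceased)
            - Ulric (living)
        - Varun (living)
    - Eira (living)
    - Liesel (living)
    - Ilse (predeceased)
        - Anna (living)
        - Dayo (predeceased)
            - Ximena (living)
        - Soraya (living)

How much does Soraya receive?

Soraya receives 48,000.

The spouse counts as an additional share at the children's level, so there are 6 primary shares of 144,000. Quentin takes one such share (144,000).
The children's combined portion (720,000) is divided into 5 shares of 144,000: Uma, Eira, and Liesel each take 144,000; Nuria's 144,000 share passes to Nuria's issue; Ilse's 144,000 share passes to Ilse's issue.
Nuria's share (144,000) is divided into 2 shares of 72,000: Varun takes 72,000; Lena's 72,000 share passes to Lena's issue.
Lena's share (72,000) passes entirely to Ulric.
Ilse's share (144,000) is divided into 3 shares of 48,000: Anna and Soraya each take 48,000; Dayo's 48,000 share passes to Dayo's issue.
Dayo's share (48,000) passes entirely to Ximena.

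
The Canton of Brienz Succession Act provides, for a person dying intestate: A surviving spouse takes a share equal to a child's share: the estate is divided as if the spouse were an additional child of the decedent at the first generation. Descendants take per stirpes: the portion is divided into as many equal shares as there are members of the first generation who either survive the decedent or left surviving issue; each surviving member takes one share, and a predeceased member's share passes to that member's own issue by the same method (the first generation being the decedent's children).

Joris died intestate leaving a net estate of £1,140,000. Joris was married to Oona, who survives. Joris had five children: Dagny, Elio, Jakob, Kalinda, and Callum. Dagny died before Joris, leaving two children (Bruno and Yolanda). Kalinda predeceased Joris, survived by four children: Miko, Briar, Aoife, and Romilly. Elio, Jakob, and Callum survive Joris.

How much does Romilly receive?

Romilly receives £47,500.

The spouse counts as an additional share at the children's level, so there are 6 primary shares of £190,000. Oona takes one such share (£190,000).
The children's combined portion (£950,000) is divided into 5 shares of £190,000: Elio, Jakob, and Callum each take £190,000; Dagny's £190,000 share passes to Dagny's issue; Kalinda's £190,000 share passes to Kalinda's issue.
Dagny's share (£190,000) is divided into 2 shares of £95,000: Bruno and Yolanda each take £95,000.
Kalinda's share (£190,000) is divided into 4 shares of £47,500: Miko, Briar, Aoife, and Romilly each take £47,500.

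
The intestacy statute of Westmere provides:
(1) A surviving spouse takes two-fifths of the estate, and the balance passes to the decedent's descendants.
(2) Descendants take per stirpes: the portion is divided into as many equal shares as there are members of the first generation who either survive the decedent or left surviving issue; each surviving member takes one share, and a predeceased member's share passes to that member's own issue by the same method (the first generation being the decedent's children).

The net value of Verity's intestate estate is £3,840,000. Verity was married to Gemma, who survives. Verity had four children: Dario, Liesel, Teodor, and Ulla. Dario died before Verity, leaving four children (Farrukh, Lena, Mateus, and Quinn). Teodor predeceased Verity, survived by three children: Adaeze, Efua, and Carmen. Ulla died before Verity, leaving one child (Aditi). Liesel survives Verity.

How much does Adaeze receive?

Gemma takes two-fifths of £3,840,000 = £1,536,000. The remaining £2,304,000 passes to the descendants.
The descendants' portion (£2,304,000) is divided into 4 shares of £576,000: Liesel takes £576,000; Dario's £576,000 share passes to Dario's issue; Teodor's £576,000 share passes to Teodor's issue; Ulla's £576,000 share passes to Ulla's issue.
Dario's share (£576,000) is divided into 4 shares of £144,000: Farrukh, Lena, Mateus, and Quinn each take £144,000.
Teodor's share (£576,000) is divided into 3 shares of £192,000: Adaeze, Efua, and Carmen each take £192,000.
Ulla's share (£576,000) passes entirely to Aditi.

Adaeze receives £192,000.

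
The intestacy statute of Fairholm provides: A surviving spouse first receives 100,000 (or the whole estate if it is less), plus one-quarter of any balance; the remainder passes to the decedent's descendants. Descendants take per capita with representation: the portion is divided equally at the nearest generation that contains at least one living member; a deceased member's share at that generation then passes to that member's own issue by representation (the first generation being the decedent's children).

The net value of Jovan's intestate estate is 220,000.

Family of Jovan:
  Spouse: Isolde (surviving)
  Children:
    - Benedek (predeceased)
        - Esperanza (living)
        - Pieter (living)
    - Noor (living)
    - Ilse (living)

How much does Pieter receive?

Pieter receives 15,000.

Isolde first takes 100,000, leaving a balance of 120,000. Isolde then takes one-quarter of the balance (30,000), for a total of 130,000. The remaining 90,000 passes to the descendants.
The descendants' portion (90,000) is divided into 3 shares of 30,000: Noor and Ilse each take 30,000; Benedek's 30,000 share passes to Benedek's issue.
Benedek's share (30,000) is divided into 2 shares of 15,000: Esperanza and Pieter each take 15,000.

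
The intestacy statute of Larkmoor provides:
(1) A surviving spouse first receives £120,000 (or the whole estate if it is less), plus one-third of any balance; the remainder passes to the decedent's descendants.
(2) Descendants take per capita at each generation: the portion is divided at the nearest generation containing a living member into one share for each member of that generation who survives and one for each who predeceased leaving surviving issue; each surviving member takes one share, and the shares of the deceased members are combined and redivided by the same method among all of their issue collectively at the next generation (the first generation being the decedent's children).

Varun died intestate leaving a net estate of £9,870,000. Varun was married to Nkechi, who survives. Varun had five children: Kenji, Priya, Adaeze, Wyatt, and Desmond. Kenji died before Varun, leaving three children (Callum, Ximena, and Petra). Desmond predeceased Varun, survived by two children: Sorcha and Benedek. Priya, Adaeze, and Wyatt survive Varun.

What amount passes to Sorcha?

Nkechi first takes £120,000, leaving a balance of £9,750,000. Nkechi then takes one-third of the balance (£3,250,000), for a total of £3,370,000. The remaining £6,500,000 passes to the descendants.
The descendants' portion (£6,500,000) is divided at the children's generation into 5 shares of £1,300,000. Priya, Adaeze, and Wyatt each take £1,300,000. The 2 shares of the deceased (Kenji and Desmond) are combined into a pool of £2,600,000.
That pool (£2,600,000) is divided at the grandchildren's generation equally among Callum, Ximena, Petra, Sorcha, and Benedek: £520,000 each.

Sorcha receives £520,000.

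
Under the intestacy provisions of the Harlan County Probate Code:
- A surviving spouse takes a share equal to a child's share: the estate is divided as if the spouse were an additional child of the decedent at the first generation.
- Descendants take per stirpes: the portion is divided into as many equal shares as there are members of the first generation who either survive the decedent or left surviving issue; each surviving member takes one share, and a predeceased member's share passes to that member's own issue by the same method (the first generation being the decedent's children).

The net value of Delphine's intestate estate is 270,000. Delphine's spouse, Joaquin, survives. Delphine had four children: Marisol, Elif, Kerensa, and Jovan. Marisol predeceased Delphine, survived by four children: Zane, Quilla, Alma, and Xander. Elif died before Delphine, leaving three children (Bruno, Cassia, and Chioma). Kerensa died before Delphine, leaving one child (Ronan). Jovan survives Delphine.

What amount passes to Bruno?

Bruno receives 18,000.

The spouse counts as an additional share at the children's level, so there are 5 primary shares of 54,000. Joaquin takes one such share (54,000).
The children's combined portion (216,000) is divided into 4 shares of 54,000: Jovan takes 54,000; Marisol's 54,000 share passes to Marisol's issue; Elif's 54,000 share passes to Elif's issue; Kerensa's 54,000 share passes to Kerensa's issue.
Marisol's share (54,000) is divided into 4 shares of 13,500: Zane, Quilla, Alma, and Xander each take 13,500.
Elif's share (54,000) is divided into 3 shares of 18,000: Bruno, Cassia, and Chioma each take 18,000.
Kerensa's share (54,000) passes entirely to Ronan.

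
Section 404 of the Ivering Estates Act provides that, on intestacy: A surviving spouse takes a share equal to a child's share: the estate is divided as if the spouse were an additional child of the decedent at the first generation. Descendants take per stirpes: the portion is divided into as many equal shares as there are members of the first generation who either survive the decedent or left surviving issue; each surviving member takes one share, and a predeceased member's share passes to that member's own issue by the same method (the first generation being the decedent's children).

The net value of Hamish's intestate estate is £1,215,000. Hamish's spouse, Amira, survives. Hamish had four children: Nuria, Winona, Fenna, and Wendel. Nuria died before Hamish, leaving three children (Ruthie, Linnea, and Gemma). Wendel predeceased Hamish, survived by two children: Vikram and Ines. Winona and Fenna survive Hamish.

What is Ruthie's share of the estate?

The spouse counts as an additional share at the children's level, so there are 5 primary shares of £243,000. Amira takes one such share (£243,000).
The children's combined portion (£972,000) is divided into 4 shares of £243,000: Winona and Fenna each take £243,000; Nuria's £243,000 share passes to Nuria's issue; Wendel's £243,000 share passes to Wendel's issue.
Nuria's share (£243,000) is divided into 3 shares of £81,000: Ruthie, Linnea, and Gemma each take £81,000.
Wendel's share (£243,000) is divided into 2 shares of £121,500: Vikram and Ines each take £121,500.

Ruthie receives £81,000.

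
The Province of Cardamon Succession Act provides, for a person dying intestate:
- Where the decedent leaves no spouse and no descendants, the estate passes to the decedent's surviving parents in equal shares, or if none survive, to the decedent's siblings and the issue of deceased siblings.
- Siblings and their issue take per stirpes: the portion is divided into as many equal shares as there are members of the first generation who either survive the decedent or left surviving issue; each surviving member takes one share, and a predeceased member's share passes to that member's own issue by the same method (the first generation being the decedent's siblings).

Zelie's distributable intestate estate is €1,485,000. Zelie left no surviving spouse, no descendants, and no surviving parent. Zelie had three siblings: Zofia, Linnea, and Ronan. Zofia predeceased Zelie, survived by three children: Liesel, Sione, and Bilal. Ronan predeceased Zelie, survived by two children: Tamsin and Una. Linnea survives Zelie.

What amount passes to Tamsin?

Tamsin receives €247,500.

The entire €1,485,000 passes to the siblings and their issue.
That amount (€1,485,000) is divided into 3 shares of €495,000: Linnea takes €495,000; Zofia's €495,000 share passes to Zofia's issue; Ronan's €495,000 share passes to Ronan's issue.
Zofia's share (€495,000) is divided into 3 shares of €165,000: Liesel, Sione, and Bilal each take €165,000.
Ronan's share (€495,000) is divided into 2 shares of €247,500: Tamsin and Una each take €247,500.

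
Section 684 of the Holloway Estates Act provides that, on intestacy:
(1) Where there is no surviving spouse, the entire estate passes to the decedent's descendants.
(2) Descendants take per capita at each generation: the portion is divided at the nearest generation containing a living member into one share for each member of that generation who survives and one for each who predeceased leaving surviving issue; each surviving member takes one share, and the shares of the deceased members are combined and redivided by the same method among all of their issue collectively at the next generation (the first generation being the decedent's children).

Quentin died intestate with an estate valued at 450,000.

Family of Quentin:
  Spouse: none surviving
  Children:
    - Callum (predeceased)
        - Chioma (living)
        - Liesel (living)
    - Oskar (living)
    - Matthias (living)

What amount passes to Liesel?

Liesel receives 75,000.

The entire 450,000 passes to the descendants.
That amount (450,000) is divided at the children's generation into 3 shares of 150,000. Oskar and Matthias each take 150,000. The remaining share for the deceased Callum (150,000) is carried to the next generation.
That pool (150,000) is divided at the grandchildren's generation equally among Chioma and Liesel: 75,000 each.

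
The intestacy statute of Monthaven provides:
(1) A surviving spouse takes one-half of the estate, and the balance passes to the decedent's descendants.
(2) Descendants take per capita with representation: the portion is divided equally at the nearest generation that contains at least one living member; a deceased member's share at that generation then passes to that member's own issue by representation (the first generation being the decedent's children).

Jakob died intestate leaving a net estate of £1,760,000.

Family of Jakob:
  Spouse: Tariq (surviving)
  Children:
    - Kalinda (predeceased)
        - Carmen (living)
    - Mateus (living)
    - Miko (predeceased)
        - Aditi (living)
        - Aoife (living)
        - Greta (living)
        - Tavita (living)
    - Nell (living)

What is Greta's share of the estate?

Greta receives £55,000.

Tariq takes one-half of £1,760,000 = £880,000. The remaining £880,000 passes to the descendants.
The descendants' portion (£880,000) is divided into 4 shares of £220,000: Mateus and Nell each take £220,000; Kalinda's £220,000 share passes to Kalinda's issue; Miko's £220,000 share passes to Miko's issue.
Kalinda's share (£220,000) passes entirely to Carmen.
Miko's share (£220,000) is divided into 4 shares of £55,000: Aditi, Aoife, Greta, and Tavita each take £55,000.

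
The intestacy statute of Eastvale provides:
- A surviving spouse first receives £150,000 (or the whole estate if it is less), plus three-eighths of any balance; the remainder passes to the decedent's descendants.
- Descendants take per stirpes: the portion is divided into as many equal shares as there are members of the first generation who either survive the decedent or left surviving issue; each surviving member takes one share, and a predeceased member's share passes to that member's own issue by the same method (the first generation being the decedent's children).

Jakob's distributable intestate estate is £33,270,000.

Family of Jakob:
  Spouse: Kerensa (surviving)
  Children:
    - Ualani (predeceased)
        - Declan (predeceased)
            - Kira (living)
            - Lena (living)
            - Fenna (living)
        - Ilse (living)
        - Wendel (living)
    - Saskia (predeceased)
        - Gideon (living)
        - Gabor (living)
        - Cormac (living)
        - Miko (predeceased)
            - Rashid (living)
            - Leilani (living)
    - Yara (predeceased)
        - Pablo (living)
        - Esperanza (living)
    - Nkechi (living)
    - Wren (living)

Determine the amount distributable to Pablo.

Kerensa first takes £150,000, leaving a balance of £33,120,000. Kerensa then takes three-eighths of the balance (£12,420,000), for a total of £12,570,000. The remaining £20,700,000 passes to the descendants.
The descendants' portion (£20,700,000) is divided into 5 shares of £4,140,000: Nkechi and Wren each take £4,140,000; Ualani's £4,140,000 share passes to Ualani's issue; Saskia's £4,140,000 share passes to Saskia's issue; Yara's £4,140,000 share passes to Yara's issue.
Ualani's share (£4,140,000) is divided into 3 shares of £1,380,000: Ilse and Wendel each take £1,380,000; Declan's £1,380,000 share passes to Declan's issue.
Declan's share (£1,380,000) is divided into 3 shares of £460,000: Kira, Lena, and Fenna each take £460,000.
Saskia's share (£4,140,000) is divided into 4 shares of £1,035,000: Gideon, Gabor, and Cormac each take £1,035,000; Miko's £1,035,000 share passes to Miko's issue.
Miko's share (£1,035,000) is divided into 2 shares of £517,500: Rashid and Leilani each take £517,500.
Yara's share (£4,140,000) is divided into 2 shares of £2,070,000: Pablo and Esperanza each take £2,070,000.

Pablo receives £2,070,000.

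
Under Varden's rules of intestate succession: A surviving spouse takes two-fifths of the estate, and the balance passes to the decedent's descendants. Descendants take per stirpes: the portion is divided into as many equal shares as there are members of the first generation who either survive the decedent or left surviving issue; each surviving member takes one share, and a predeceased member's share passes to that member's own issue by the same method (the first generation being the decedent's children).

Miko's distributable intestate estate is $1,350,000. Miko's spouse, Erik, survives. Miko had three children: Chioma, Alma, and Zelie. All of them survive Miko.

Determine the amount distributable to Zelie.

Erik takes two-fifths of $1,350,000 = $540,000. The remaining $810,000 passes to the descendants.
The descendants' portion ($810,000) is divided into 3 shares of $270,000: Chioma, Alma, and Zelie each take $270,000.

Zelie receives $270,000.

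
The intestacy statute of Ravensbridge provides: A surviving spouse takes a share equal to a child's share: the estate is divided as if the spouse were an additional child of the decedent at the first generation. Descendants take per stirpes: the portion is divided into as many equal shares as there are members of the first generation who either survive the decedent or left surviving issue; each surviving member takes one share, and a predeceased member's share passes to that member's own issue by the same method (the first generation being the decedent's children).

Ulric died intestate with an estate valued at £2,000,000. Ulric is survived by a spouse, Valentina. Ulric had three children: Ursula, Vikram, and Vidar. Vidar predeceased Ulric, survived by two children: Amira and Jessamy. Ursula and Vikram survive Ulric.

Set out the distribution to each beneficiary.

Valentina: £500,000; Ursula: £500,000; Vikram: £500,000; Amira: £250,000; Jessamy: £250,000

The spouse counts as an additional share at the children's level, so there are 4 primary shares of £500,000. Valentina takes one such share (£500,000).
The children's combined portion (£1,500,000) is divided into 3 shares of £500,000: Ursula and Vikram each take £500,000; Vidar's £500,000 share passes to Vidar's issue.
Vidar's share (£500,000) is divided into 2 shares of £250,000: Amira and Jessamy each take £250,000.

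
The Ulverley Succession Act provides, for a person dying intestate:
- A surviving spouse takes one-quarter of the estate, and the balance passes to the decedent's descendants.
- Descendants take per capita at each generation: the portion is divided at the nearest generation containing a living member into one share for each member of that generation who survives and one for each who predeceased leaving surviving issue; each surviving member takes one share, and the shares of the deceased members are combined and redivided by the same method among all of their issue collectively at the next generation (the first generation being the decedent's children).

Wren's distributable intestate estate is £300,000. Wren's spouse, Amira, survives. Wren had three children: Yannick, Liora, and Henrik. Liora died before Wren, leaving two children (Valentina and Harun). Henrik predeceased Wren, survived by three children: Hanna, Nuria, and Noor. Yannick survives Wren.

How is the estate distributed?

Amira takes one-quarter of £300,000 = £75,000. The remaining £225,000 passes to the descendants.
The descendants' portion (£225,000) is divided at the children's generation into 3 shares of £75,000. Yannick takes £75,000. The 2 shares of the deceased (Liora and Henrik) are combined into a pool of £150,000.
That pool (£150,000) is divided at the grandchildren's generation equally among Valentina, Harun, Hanna, Nuria, and Noor: £30,000 each.

Amira: £75,000; Yannick: £75,000; Valentina: £30,000; Harun: £30,000; Hanna: £30,000; Nuria: £30,000; Noor: £30,000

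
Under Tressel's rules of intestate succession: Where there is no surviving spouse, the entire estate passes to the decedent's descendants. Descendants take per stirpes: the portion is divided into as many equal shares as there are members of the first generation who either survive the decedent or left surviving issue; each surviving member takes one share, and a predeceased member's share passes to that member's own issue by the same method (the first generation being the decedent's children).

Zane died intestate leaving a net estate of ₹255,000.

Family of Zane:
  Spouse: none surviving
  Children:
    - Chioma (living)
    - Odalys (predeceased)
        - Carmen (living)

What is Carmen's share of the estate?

The entire ₹255,000 passes to the descendants.
That amount (₹255,000) is divided into 2 shares of ₹127,500: Chioma takes ₹127,500; Odalys's ₹127,500 share passes to Odalys's issue.
Odalys's share (₹127,500) passes entirely to Carmen.

Carmen receives ₹127,500.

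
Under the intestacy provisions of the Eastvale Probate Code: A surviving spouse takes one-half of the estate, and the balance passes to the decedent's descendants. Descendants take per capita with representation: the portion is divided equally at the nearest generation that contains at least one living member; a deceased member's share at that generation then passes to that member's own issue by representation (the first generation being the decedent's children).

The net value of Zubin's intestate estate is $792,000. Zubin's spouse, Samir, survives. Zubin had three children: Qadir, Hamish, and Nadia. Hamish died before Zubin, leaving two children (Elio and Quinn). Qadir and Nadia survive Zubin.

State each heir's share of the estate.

Samir: $396,000; Qadir: $132,000; Elio: $66,000; Quinn: $66,000; Nadia: $132,000

Samir takes one-half of $792,000 = $396,000. The remaining $396,000 passes to the descendants.
The descendants' portion ($396,000) is divided into 3 shares of $132,000: Qadir and Nadia each take $132,000; Hamish's $132,000 share passes to Hamish's issue.
Hamish's share ($132,000) is divided into 2 shares of $66,000: Elio and Quinn each take $66,000.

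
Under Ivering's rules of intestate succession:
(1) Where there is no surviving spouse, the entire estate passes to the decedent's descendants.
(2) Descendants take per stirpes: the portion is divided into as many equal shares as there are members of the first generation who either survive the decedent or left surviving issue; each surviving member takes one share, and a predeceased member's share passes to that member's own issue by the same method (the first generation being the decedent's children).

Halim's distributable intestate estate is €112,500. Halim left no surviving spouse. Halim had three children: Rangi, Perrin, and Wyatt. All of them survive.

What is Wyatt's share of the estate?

Wyatt receives €37,500.

The entire €112,500 passes to the descendants.
That amount (€112,500) is divided into 3 shares of €37,500: Rangi, Perrin, and Wyatt each take €37,500.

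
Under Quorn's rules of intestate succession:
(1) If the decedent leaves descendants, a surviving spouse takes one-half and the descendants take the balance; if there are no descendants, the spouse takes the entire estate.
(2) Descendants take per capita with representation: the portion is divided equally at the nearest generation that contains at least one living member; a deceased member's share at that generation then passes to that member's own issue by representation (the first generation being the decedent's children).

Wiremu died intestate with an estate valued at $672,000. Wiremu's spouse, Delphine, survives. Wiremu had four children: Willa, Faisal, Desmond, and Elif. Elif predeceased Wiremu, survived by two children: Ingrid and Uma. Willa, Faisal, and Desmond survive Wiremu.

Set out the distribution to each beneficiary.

Delphine takes one-half of $672,000 = $336,000. The remaining $336,000 passes to the descendants.
The descendants' portion ($336,000) is divided into 4 shares of $84,000: Willa, Faisal, and Desmond each take $84,000; Elif's $84,000 share passes to Elif's issue.
Elif's share ($84,000) is divided into 2 shares of $42,000: Ingrid and Uma each take $42,000.

Delphine: $336,000; Willa: $84,000; Faisal: $84,000; Desmond: $84,000; Ingrid: $42,000; Uma: $42,000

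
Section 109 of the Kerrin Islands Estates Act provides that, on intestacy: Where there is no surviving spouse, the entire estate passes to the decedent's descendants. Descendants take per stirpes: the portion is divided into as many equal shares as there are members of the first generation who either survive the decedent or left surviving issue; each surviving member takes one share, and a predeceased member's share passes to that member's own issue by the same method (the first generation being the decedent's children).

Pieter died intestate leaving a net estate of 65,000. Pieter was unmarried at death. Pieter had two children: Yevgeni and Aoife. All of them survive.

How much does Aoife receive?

Aoife receives 32,500.

The entire 65,000 passes to the descendants.
That amount (65,000) is divided into 2 shares of 32,500: Yevgeni and Aoife each take 32,500.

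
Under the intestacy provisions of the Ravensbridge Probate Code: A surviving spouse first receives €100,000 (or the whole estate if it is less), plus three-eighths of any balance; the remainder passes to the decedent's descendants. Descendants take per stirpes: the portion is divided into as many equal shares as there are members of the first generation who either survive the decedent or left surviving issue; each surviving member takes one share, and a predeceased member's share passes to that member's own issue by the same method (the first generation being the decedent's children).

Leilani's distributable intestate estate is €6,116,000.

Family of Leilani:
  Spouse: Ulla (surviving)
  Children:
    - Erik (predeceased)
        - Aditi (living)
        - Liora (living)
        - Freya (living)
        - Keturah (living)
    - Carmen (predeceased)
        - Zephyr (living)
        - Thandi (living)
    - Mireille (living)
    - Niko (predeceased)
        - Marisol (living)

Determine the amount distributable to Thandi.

Ulla first takes €100,000, leaving a balance of €6,016,000. Ulla then takes three-eighths of the balance (€2,256,000), for a total of €2,356,000. The remaining €3,760,000 passes to the descendants.
The descendants' portion (€3,760,000) is divided into 4 shares of €940,000: Mireille takes €940,000; Erik's €940,000 share passes to Erik's issue; Carmen's €940,000 share passes to Carmen's issue; Niko's €940,000 share passes to Niko's issue.
Erik's share (€940,000) is divided into 4 shares of €235,000: Aditi, Liora, Freya, and Keturah each take €235,000.
Carmen's share (€940,000) is divided into 2 shares of €470,000: Zephyr and Thandi each take €470,000.
Niko's share (€940,000) passes entirely to Marisol.

Thandi receives €470,000.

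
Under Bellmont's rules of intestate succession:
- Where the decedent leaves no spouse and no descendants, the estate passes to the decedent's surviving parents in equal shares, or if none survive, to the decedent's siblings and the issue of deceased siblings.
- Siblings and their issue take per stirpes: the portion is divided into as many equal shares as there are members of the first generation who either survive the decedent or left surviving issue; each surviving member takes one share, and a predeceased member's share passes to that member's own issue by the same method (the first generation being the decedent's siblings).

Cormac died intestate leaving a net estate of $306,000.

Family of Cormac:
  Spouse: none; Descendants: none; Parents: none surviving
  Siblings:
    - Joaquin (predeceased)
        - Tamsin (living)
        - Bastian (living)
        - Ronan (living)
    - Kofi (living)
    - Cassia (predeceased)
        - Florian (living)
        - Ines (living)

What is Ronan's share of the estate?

Ronan receives $34,000.

The entire $306,000 passes to the siblings and their issue.
That amount ($306,000) is divided into 3 shares of $102,000: Kofi takes $102,000; Joaquin's $102,000 share passes to Joaquin's issue; Cassia's $102,000 share passes to Cassia's issue.
Joaquin's share ($102,000) is divided into 3 shares of $34,000: Tamsin, Bastian, and Ronan each take $34,000.
Cassia's share ($102,000) is divided into 2 shares of $51,000: Florian and Ines each take $51,000.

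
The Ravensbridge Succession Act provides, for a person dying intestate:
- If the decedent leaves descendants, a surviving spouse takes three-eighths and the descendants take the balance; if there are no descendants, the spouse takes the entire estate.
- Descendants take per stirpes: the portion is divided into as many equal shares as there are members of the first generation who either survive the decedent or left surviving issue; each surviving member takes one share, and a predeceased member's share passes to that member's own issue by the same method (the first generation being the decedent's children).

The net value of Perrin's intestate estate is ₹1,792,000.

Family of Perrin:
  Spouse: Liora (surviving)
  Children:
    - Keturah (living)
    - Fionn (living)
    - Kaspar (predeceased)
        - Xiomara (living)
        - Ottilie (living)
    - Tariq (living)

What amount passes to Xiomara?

Liora takes three-eighths of ₹1,792,000 = ₹672,000. The remaining ₹1,120,000 passes to the descendants.
The descendants' portion (₹1,120,000) is divided into 4 shares of ₹280,000: Keturah, Fionn, and Tariq each take ₹280,000; Kaspar's ₹280,000 share passes to Kaspar's issue.
Kaspar's share (₹280,000) is divided into 2 shares of ₹140,000: Xiomara and Ottilie each take ₹140,000.

Xiomara receives ₹140,000.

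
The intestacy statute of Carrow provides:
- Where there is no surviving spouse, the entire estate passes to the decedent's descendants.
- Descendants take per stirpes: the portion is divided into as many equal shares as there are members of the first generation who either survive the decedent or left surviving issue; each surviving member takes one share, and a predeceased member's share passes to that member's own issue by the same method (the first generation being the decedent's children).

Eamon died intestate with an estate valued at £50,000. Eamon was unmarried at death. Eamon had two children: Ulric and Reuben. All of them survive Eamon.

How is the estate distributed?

The entire £50,000 passes to the descendants.
That amount (£50,000) is divided into 2 shares of £25,000: Ulric and Reuben each take £25,000.

Ulric: £25,000; Reuben: £25,000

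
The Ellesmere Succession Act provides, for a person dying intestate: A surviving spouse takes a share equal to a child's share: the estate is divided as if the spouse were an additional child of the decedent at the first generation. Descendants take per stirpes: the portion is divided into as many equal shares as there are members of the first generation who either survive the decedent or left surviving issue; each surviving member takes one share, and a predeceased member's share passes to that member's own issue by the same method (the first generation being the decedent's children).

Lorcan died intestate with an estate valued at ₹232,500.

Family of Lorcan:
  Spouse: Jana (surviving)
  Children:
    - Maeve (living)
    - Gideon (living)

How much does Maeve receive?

Maeve receives ₹77,500.

The spouse counts as an additional share at the children's level, so there are 3 primary shares of ₹77,500. Jana takes one such share (₹77,500).
The children's combined portion (₹155,000) is divided into 2 shares of ₹77,500: Maeve and Gideon each take ₹77,500.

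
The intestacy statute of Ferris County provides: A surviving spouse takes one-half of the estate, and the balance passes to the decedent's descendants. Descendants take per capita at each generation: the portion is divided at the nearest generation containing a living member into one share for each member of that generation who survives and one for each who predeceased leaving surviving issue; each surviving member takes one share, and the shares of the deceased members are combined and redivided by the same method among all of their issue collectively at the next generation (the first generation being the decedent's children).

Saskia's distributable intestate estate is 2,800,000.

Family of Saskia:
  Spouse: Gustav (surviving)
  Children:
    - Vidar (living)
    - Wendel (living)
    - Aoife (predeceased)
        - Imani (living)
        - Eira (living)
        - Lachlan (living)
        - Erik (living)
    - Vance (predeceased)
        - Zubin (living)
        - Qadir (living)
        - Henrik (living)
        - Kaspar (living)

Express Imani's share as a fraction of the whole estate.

Gustav takes one-half of 2,800,000 = 1,400,000. The remaining 1,400,000 passes to the descendants.
The descendants' portion (1,400,000) is divided at the children's generation into 4 shares of 350,000. Vidar and Wendel each take 350,000. The 2 shares of the deceased (Aoife and Vance) are combined into a pool of 700,000.
That pool (700,000) is divided at the grandchildren's generation equally among Imani, Eira, Lachlan, Erik, Zubin, Qadir, Henrik, and Kaspar: 87,500 each.

Imani receives 1/32 of the estate.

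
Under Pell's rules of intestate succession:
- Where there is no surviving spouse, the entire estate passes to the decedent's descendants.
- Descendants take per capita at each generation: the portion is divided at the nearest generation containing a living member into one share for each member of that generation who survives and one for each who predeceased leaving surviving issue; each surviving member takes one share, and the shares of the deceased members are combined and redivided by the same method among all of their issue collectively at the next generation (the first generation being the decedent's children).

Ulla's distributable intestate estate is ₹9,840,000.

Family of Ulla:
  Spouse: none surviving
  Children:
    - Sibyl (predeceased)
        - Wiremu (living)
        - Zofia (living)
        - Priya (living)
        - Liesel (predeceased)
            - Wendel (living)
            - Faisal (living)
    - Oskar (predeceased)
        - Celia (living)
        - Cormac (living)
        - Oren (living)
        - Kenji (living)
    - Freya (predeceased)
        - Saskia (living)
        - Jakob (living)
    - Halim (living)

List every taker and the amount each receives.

Wiremu: ₹738,000; Zofia: ₹738,000; Priya: ₹738,000; Wendel: ₹369,000; Faisal: ₹369,000; Celia: ₹738,000; Cormac: ₹738,000; Oren: ₹738,000; Kenji: ₹738,000; Saskia: ₹738,000; Jakob: ₹738,000; Halim: ₹2,460,000

The entire ₹9,840,000 passes to the descendants.
That amount (₹9,840,000) is divided at the children's generation into 4 shares of ₹2,460,000. Halim takes ₹2,460,000. The 3 shares of the deceased (Sibyl, Oskar, and Freya) are combined into a pool of ₹7,380,000.
That pool (₹7,380,000) is divided at the grandchildren's generation into 10 shares of ₹738,000. Wiremu, Zofia, Priya, Celia, Cormac, Oren, Kenji, Saskia, and Jakob each take ₹738,000. The remaining share for the deceased Liesel (₹738,000) is carried to the next generation.
That pool (₹738,000) is divided at the great-grandchildren's generation equally among Wendel and Faisal: ₹369,000 each.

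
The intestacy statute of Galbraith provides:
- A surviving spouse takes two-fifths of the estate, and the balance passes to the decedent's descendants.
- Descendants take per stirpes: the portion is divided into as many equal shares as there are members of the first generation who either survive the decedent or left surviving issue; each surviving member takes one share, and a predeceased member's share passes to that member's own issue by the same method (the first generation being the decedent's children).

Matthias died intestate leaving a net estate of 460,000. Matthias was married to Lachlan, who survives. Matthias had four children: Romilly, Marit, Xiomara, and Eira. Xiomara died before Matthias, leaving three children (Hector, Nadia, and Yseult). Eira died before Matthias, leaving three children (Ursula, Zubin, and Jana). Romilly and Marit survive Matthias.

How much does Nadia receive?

Nadia receives 23,000.

Lachlan takes two-fifths of 460,000 = 184,000. The remaining 276,000 passes to the descendants.
The descendants' portion (276,000) is divided into 4 shares of 69,000: Romilly and Marit each take 69,000; Xiomara's 69,000 share passes to Xiomara's issue; Eira's 69,000 share passes to Eira's issue.
Xiomara's share (69,000) is divided into 3 shares of 23,000: Hector, Nadia, and Yseult each take 23,000.
Eira's share (69,000) is divided into 3 shares of 23,000: Ursula, Zubin, and Jana each take 23,000.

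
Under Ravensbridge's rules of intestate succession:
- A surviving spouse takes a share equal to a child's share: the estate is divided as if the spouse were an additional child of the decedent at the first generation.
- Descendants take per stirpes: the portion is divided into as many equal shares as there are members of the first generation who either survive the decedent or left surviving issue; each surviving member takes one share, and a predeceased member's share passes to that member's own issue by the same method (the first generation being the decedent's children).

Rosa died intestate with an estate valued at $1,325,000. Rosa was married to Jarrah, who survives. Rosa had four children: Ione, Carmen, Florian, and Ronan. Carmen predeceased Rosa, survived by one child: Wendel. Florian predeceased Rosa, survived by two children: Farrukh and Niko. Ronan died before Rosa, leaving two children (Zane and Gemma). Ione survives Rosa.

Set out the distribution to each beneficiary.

Jarrah: $265,000; Ione: $265,000; Wendel: $265,000; Farrukh: $132,500; Niko: $132,500; Zane: $132,500; Gemma: $132,500

The spouse counts as an additional share at the children's level, so there are 5 primary shares of $265,000. Jarrah takes one such share ($265,000).
The children's combined portion ($1,060,000) is divided into 4 shares of $265,000: Ione takes $265,000; Carmen's $265,000 share passes to Carmen's issue; Florian's $265,000 share passes to Florian's issue; Ronan's $265,000 share passes to Ronan's issue.
Carmen's share ($265,000) passes entirely to Wendel.
Florian's share ($265,000) is divided into 2 shares of $132,500: Farrukh and Niko each take $132,500.
Ronan's share ($265,000) is divided into 2 shares of $132,500: Zane and Gemma each take $132,500.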